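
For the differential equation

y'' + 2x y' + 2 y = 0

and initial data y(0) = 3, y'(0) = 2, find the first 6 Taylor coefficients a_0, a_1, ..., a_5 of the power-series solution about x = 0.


Ansatz: y(x) = sum_{n>=0} a_n x^n, so y'(x) = sum_{n>=1} n a_n x^(n-1) and y''(x) = sum_{n>=2} n(n-1) a_n x^(n-2).
Substitute into P(x) y'' + Q(x) y' + R(x) y = 0 with P(x) = 1, Q(x) = 2x, R(x) = 2, and match powers of x.
Initial conditions: a_0 = 3, a_1 = 2.
Setting the coefficient of each power of x to zero and solving order by order (substituting the coefficients already found):
  x^0: 2 a_2 + 2 a_0 = 0  ->  2 a_2 = -2 a_0 = -6  ->  a_2 = -3
  x^1: 6 a_3 + 4 a_1 = 0  ->  6 a_3 = -4 a_1 = -8  ->  a_3 = -4/3
  x^2: 12 a_4 + 6 a_2 = 0  ->  12 a_4 = -6 a_2 = 18  ->  a_4 = 3/2
  x^3: 20 a_5 + 8 a_3 = 0  ->  20 a_5 = -8 a_3 = 32/3  ->  a_5 = 8/15
Truncated series: y(x) = 3 + 2 x - 3 x^2 - (4/3) x^3 + (3/2) x^4 + (8/15) x^5 + O(x^6).

a_0 = 3; a_1 = 2; a_2 = -3; a_3 = -4/3; a_4 = 3/2; a_5 = 8/15


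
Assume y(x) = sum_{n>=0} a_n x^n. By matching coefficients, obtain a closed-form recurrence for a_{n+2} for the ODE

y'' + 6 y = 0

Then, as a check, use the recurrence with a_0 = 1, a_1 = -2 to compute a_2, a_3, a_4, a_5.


Substitute y = sum_n a_n x^n into y'' + (const) y = 0.
y''(x) = sum_{n>=0} (n+2)(n+1) a_{n+2} x^n.
The ODE becomes sum_n [(n+2)(n+1) a_{n+2} + 6 a_n] x^n = 0.
Setting each coefficient to zero gives the recurrence:
  (n+2)(n+1) a_{n+2} + 6 a_n = 0,
  a_{n+2} = -6 / ((n+1)(n+2)) a_n.

Check with a_0 = 1, a_1 = -2 (apply the recurrence for n = 0, 1, 2, 3): a_0 = 1, a_1 = -2, a_2 = -3, a_3 = 2, a_4 = 3/2, a_5 = -3/5.

a_{n+2} = -6/((n+1)(n+2)) * a_n; check: a_0 = 1, a_1 = -2, a_2 = -3, a_3 = 2, a_4 = 3/2, a_5 = -3/5


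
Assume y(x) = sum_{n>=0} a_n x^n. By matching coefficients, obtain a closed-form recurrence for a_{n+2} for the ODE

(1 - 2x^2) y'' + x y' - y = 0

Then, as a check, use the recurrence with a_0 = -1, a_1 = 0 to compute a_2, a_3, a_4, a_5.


Substitute y = sum_n a_n x^n.
(1 - 2 x^2) y'' contributes (n+2)(n+1) a_{n+2} - 2 n(n-1) a_n at x^n.
x y'(x) contributes n a_n at x^n.
-y(x) contributes -1 a_n at x^n.
Matching x^n: (n+2)(n+1) a_{n+2} + (-2 n(n-1) + n - 1) a_n = 0.
Thus a_{n+2} = (2 n(n-1) - n + 1) / ((n+1)(n+2)) * a_n.

Check with a_0 = -1, a_1 = 0 (apply the recurrence for n = 0, 1, 2, 3): a_0 = -1, a_1 = 0, a_2 = -1/2, a_3 = 0, a_4 = -1/8, a_5 = 0.

a_(n+2) = (2 n(n-1) - n + 1) / ((n+1)(n+2)) * a_n; check: a_0 = -1, a_1 = 0, a_2 = -1/2, a_3 = 0, a_4 = -1/8, a_5 = 0


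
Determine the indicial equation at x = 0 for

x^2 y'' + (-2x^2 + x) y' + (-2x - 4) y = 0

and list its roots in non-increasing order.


Divide by x^2 to reach normal form y'' + P_1(x) y' + P_2(x) y = 0 with P_1(x) = -2 + 1/x and P_2(x) = -2/x - 4/x^2.
x = 0 is a singular point because the y'-coefficient -2 + 1/x has a pole at x = 0 and the y-coefficient -2/x - 4/x^2 has a pole at x = 0.
It is a regular singular point because x P_1(x) = p(x) = 1 - 2x and x^2 P_2(x) = q(x) = -2x - 4 are polynomials, hence analytic at x = 0.
p(0) = 1,  q(0) = -4.
Indicial equation: r(r-1) + p(0) r + q(0) = 0, i.e. r^2 + (p(0) - 1) r + q(0) = 0, i.e. r^2 - 4 = 0.
Discriminant: (0)^2 - 4(-4) = 16, so r = (0 ± 4)/2.
Solving: r_1 = 2, r_2 = -2.

indicial: r^2 - 4 = 0; roots r_1 = 2, r_2 = -2


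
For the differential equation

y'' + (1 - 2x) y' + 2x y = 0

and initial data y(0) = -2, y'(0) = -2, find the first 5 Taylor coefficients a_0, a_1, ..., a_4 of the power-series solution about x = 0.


Ansatz: y(x) = sum_{n>=0} a_n x^n, so y'(x) = sum_{n>=1} n a_n x^(n-1) and y''(x) = sum_{n>=2} n(n-1) a_n x^(n-2).
Substitute into P(x) y'' + Q(x) y' + R(x) y = 0 with P(x) = 1, Q(x) = 1 - 2x, R(x) = 2x, and match powers of x.
Initial conditions: a_0 = -2, a_1 = -2.
Setting the coefficient of each power of x to zero and solving order by order (substituting the coefficients already found):
  x^0: 2 a_2 + a_1 = 0  ->  2 a_2 = -a_1 = 2  ->  a_2 = 1
  x^1: 6 a_3 + 2 a_2 - 2 a_1 + 2 a_0 = 0  ->  6 a_3 = -2 a_2 + 2 a_1 - 2 a_0 = -2  ->  a_3 = -1/3
  x^2: 12 a_4 + 3 a_3 - 4 a_2 + 2 a_1 = 0  ->  12 a_4 = -3 a_3 + 4 a_2 - 2 a_1 = 9  ->  a_4 = 3/4
Truncated series: y(x) = -2 - 2 x + x^2 - (1/3) x^3 + (3/4) x^4 + O(x^5).

a_0 = -2; a_1 = -2; a_2 = 1; a_3 = -1/3; a_4 = 3/4


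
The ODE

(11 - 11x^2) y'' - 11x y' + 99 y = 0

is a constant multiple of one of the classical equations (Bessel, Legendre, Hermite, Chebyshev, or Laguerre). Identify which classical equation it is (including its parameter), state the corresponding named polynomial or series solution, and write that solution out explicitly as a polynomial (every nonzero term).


All three coefficients share the factor 11; dividing through by 11 gives  (1 - x^2) y'' - x y' + 9 y = 0.
This matches the Chebyshev equation (1 - x^2) y'' - x y' + n^2 y = 0 (note the -x y' term, not -2x y') with n^2 = 9, so n = 3; the polynomial solution is T_3(x).
With y = sum_k a_k x^k, matching x^k gives (k+2)(k+1) a_{k+2} = (k^2 - n^2) a_k = (k - 3)(k + 3) a_k. The right side vanishes at k = 3, so the series with the parity of 3 terminates at degree 3.
Standard normalization: leading coefficient of T_n is 2^(n-1), so a_3 = 2^2 = 4. Work downward with a_k = (k+1)(k+2) a_{k+2} / ((k - 3)(k + 3)):
  a_1 = (2)(3)(4) / ((1 - 3)(1 + 3)) = 24/(-8) = -3
Hence T_3(x) = 4 x^3 - 3 x.

T_3(x); series = 4 x^3 - 3 x


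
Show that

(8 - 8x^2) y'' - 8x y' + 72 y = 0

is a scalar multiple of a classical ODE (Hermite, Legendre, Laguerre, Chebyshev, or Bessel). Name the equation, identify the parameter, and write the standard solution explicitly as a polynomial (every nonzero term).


All three coefficients share the factor 8; dividing through by 8 gives  (1 - x^2) y'' - x y' + 9 y = 0.
This matches the Chebyshev equation (1 - x^2) y'' - x y' + n^2 y = 0 (note the -x y' term, not -2x y') with n^2 = 9, so n = 3; the polynomial solution is T_3(x).
With y = sum_k a_k x^k, matching x^k gives (k+2)(k+1) a_{k+2} = (k^2 - n^2) a_k = (k - 3)(k + 3) a_k. The right side vanishes at k = 3, so the series with the parity of 3 terminates at degree 3.
Standard normalization: leading coefficient of T_n is 2^(n-1), so a_3 = 2^2 = 4. Work downward with a_k = (k+1)(k+2) a_{k+2} / ((k - 3)(k + 3)):
  a_1 = (2)(3)(4) / ((1 - 3)(1 + 3)) = 24/(-8) = -3
Hence T_3(x) = 4 x^3 - 3 x.

T_3(x); series = 4 x^3 - 3 x


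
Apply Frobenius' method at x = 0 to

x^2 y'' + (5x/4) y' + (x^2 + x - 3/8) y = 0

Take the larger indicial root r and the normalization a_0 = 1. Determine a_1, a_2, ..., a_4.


Write in Frobenius form y'' + (p(x)/x) y' + (q(x)/x^2) y = 0:
  p(x) = 5/4,  q(x) = x^2 + x - 3/8.
Indicial equation: r(r-1) + (5/4) r + (-3/8) = 0 -> roots r_1 = 1/2, r_2 = -3/4.
Take r = r_1 = 1/2. Let y(x) = x^r sum_{n>=0} a_n x^n with a_0 = 1.
Substitute y = x^r sum a_n x^n and match x^{r+n}. The recurrence is
  D(n) a_n + 1 a_{n-1} + 1 a_{n-2} = 0,  where D(n) = (r+n)(r+n-1) + (5/4)(r+n) + (-3/8).
  a_n = [-1 a_{n-1} - 1 a_{n-2}] / D(n).
Since the indicial polynomial factors as (r - r_1)(r - r_2), D(n) = (r_1 + n - r_1)(r_1 + n - r_2) = n(n + 5/4).
Evaluating step by step (a_0 = 1):
  n = 1: D(1) = 1(1 + 5/4) = 9/4; numerator = -1(1) = -1; a_1 = (-1)/(9/4) = -4/9
  n = 2: D(2) = 2(2 + 5/4) = 13/2; numerator = -1(-4/9) - 1(1) = -5/9; a_2 = (-5/9)/(13/2) = -10/117
  n = 3: D(3) = 3(3 + 5/4) = 51/4; numerator = -1(-10/117) - 1(-4/9) = 62/117; a_3 = (62/117)/(51/4) = 248/5967
  n = 4: D(4) = 4(4 + 5/4) = 21; numerator = -1(248/5967) - 1(-10/117) = 262/5967; a_4 = (262/5967)/(21) = 262/125307

r = 1/2; a_0 = 1; a_1 = -4/9; a_2 = -10/117; a_3 = 248/5967; a_4 = 262/125307


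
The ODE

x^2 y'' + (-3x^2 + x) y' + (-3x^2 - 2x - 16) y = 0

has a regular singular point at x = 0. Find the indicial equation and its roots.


Divide by x^2 to reach normal form y'' + P_1(x) y' + P_2(x) y = 0 with P_1(x) = -3 + 1/x and P_2(x) = -3 - 2/x - 16/x^2.
x = 0 is a singular point because the y'-coefficient -3 + 1/x has a pole at x = 0 and the y-coefficient -3 - 2/x - 16/x^2 has a pole at x = 0.
It is a regular singular point because x P_1(x) = p(x) = 1 - 3x and x^2 P_2(x) = q(x) = -3x^2 - 2x - 16 are polynomials, hence analytic at x = 0.
p(0) = 1,  q(0) = -16.
Indicial equation: r(r-1) + p(0) r + q(0) = 0, i.e. r^2 + (p(0) - 1) r + q(0) = 0, i.e. r^2 - 16 = 0.
Discriminant: (0)^2 - 4(-16) = 64, so r = (0 ± 8)/2.
Solving: r_1 = 4, r_2 = -4.

indicial: r^2 - 16 = 0; roots r_1 = 4, r_2 = -4


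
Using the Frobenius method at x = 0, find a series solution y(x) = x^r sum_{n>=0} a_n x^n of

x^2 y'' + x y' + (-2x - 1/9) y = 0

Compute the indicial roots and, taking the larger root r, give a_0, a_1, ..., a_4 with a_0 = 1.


Write in Frobenius form y'' + (p(x)/x) y' + (q(x)/x^2) y = 0:
  p(x) = 1,  q(x) = -2x - 1/9.
Indicial equation: r(r-1) + (1) r + (-1/9) = 0 -> roots r_1 = 1/3, r_2 = -1/3.
Take r = r_1 = 1/3. Let y(x) = x^r sum_{n>=0} a_n x^n with a_0 = 1.
Substitute y = x^r sum a_n x^n and match x^{r+n}. The recurrence is
  D(n) a_n - 2 a_{n-1} = 0,  where D(n) = (r+n)(r+n-1) + (1)(r+n) + (-1/9).
  a_n = 2 / D(n) * a_{n-1}.
Since the indicial polynomial factors as (r - r_1)(r - r_2), D(n) = (r_1 + n - r_1)(r_1 + n - r_2) = n(n + 2/3).
Evaluating step by step (a_0 = 1):
  n = 1: D(1) = 1(1 + 2/3) = 5/3; numerator = 2(1) = 2; a_1 = (2)/(5/3) = 6/5
  n = 2: D(2) = 2(2 + 2/3) = 16/3; numerator = 2(6/5) = 12/5; a_2 = (12/5)/(16/3) = 9/20
  n = 3: D(3) = 3(3 + 2/3) = 11; numerator = 2(9/20) = 9/10; a_3 = (9/10)/(11) = 9/110
  n = 4: D(4) = 4(4 + 2/3) = 56/3; numerator = 2(9/110) = 9/55; a_4 = (9/55)/(56/3) = 27/3080

r = 1/3; a_0 = 1; a_1 = 6/5; a_2 = 9/20; a_3 = 9/110; a_4 = 27/3080


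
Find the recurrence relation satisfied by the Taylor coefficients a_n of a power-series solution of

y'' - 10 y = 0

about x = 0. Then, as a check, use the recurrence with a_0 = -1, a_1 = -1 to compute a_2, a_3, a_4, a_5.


Substitute y = sum_n a_n x^n into y'' + (const) y = 0.
y''(x) = sum_{n>=0} (n+2)(n+1) a_{n+2} x^n.
The ODE becomes sum_n [(n+2)(n+1) a_{n+2} - 10 a_n] x^n = 0.
Setting each coefficient to zero gives the recurrence:
  (n+2)(n+1) a_{n+2} - 10 a_n = 0,
  a_{n+2} = 10 / ((n+1)(n+2)) a_n.

Check with a_0 = -1, a_1 = -1 (apply the recurrence for n = 0, 1, 2, 3): a_0 = -1, a_1 = -1, a_2 = -5, a_3 = -5/3, a_4 = -25/6, a_5 = -5/6.

a_{n+2} = 10/((n+1)(n+2)) * a_n; check: a_0 = -1, a_1 = -1, a_2 = -5, a_3 = -5/3, a_4 = -25/6, a_5 = -5/6


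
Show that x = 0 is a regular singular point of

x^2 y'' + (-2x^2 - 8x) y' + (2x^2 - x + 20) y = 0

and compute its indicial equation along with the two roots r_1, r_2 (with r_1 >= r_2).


Divide by x^2 to reach normal form y'' + P_1(x) y' + P_2(x) y = 0 with P_1(x) = -2 - 8/x and P_2(x) = 2 - 1/x + 20/x^2.
x = 0 is a singular point because the y'-coefficient -2 - 8/x has a pole at x = 0 and the y-coefficient 2 - 1/x + 20/x^2 has a pole at x = 0.
It is a regular singular point because x P_1(x) = p(x) = -2x - 8 and x^2 P_2(x) = q(x) = 2x^2 - x + 20 are polynomials, hence analytic at x = 0.
p(0) = -8,  q(0) = 20.
Indicial equation: r(r-1) + p(0) r + q(0) = 0, i.e. r^2 + (p(0) - 1) r + q(0) = 0, i.e. r^2 - 9 r + 20 = 0.
Discriminant: (-9)^2 - 4(20) = 1, so r = (9 ± 1)/2.
Solving: r_1 = 5, r_2 = 4.

indicial: r^2 - 9 r + 20 = 0; roots r_1 = 5, r_2 = 4


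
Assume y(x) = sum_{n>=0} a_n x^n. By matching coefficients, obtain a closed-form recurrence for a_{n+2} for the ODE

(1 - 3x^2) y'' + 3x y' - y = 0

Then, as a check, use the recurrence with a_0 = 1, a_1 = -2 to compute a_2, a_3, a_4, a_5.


Substitute y = sum_n a_n x^n.
(1 - 3 x^2) y'' contributes (n+2)(n+1) a_{n+2} - 3 n(n-1) a_n at x^n.
3 x y'(x) contributes 3 n a_n at x^n.
-y(x) contributes -1 a_n at x^n.
Matching x^n: (n+2)(n+1) a_{n+2} + (-3 n(n-1) + 3 n - 1) a_n = 0.
Thus a_{n+2} = (3 n(n-1) - 3 n + 1) / ((n+1)(n+2)) * a_n.

Check with a_0 = 1, a_1 = -2 (apply the recurrence for n = 0, 1, 2, 3): a_0 = 1, a_1 = -2, a_2 = 1/2, a_3 = 2/3, a_4 = 1/24, a_5 = 1/3.

a_(n+2) = (3 n(n-1) - 3 n + 1) / ((n+1)(n+2)) * a_n; check: a_0 = 1, a_1 = -2, a_2 = 1/2, a_3 = 2/3, a_4 = 1/24, a_5 = 1/3


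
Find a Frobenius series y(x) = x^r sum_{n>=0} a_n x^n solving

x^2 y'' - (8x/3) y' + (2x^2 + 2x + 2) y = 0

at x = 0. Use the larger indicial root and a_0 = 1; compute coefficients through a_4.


Write in Frobenius form y'' + (p(x)/x) y' + (q(x)/x^2) y = 0:
  p(x) = -8/3,  q(x) = 2x^2 + 2x + 2.
Indicial equation: r(r-1) + (-8/3) r + (2) = 0 -> roots r_1 = 3, r_2 = 2/3.
Take r = r_1 = 3. Let y(x) = x^r sum_{n>=0} a_n x^n with a_0 = 1.
Substitute y = x^r sum a_n x^n and match x^{r+n}. The recurrence is
  D(n) a_n + 2 a_{n-1} + 2 a_{n-2} = 0,  where D(n) = (r+n)(r+n-1) + (-8/3)(r+n) + (2).
  a_n = [-2 a_{n-1} - 2 a_{n-2}] / D(n).
Since the indicial polynomial factors as (r - r_1)(r - r_2), D(n) = (r_1 + n - r_1)(r_1 + n - r_2) = n(n + 7/3).
Evaluating step by step (a_0 = 1):
  n = 1: D(1) = 1(1 + 7/3) = 10/3; numerator = -2(1) = -2; a_1 = (-2)/(10/3) = -3/5
  n = 2: D(2) = 2(2 + 7/3) = 26/3; numerator = -2(-3/5) - 2(1) = -4/5; a_2 = (-4/5)/(26/3) = -6/65
  n = 3: D(3) = 3(3 + 7/3) = 16; numerator = -2(-6/65) - 2(-3/5) = 18/13; a_3 = (18/13)/(16) = 9/104
  n = 4: D(4) = 4(4 + 7/3) = 76/3; numerator = -2(9/104) - 2(-6/65) = 3/260; a_4 = (3/260)/(76/3) = 9/19760

r = 3; a_0 = 1; a_1 = -3/5; a_2 = -6/65; a_3 = 9/104; a_4 = 9/19760


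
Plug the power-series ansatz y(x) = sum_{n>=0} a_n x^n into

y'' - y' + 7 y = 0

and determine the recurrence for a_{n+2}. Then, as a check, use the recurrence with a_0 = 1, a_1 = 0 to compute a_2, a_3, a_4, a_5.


Substitute y = sum_n a_n x^n.
y''(x) has coefficient (n+2)(n+1) a_{n+2} at x^n;
-y'(x) has coefficient -(n+1) a_{n+1} at x^n;
7 y(x) has coefficient 7 a_n at x^n.
Matching x^n: (n+2)(n+1) a_{n+2} - (n+1) a_{n+1} + 7 a_n = 0.
Thus a_{n+2} = [(n+1) a_{n+1} - 7 a_n] / ((n+1)(n+2)).

Check with a_0 = 1, a_1 = 0 (apply the recurrence for n = 0, 1, 2, 3): a_0 = 1, a_1 = 0, a_2 = -7/2, a_3 = -7/6, a_4 = 7/4, a_5 = 91/120.

a_(n+2) = [(n+1) a_(n+1) - 7 a_n] / ((n+1)(n+2)); check: a_0 = 1, a_1 = 0, a_2 = -7/2, a_3 = -7/6, a_4 = 7/4, a_5 = 91/120


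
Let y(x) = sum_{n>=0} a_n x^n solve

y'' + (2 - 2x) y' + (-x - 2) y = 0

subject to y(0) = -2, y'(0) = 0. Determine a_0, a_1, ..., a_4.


Ansatz: y(x) = sum_{n>=0} a_n x^n, so y'(x) = sum_{n>=1} n a_n x^(n-1) and y''(x) = sum_{n>=2} n(n-1) a_n x^(n-2).
Substitute into P(x) y'' + Q(x) y' + R(x) y = 0 with P(x) = 1, Q(x) = 2 - 2x, R(x) = -x - 2, and match powers of x.
Initial conditions: a_0 = -2, a_1 = 0.
Setting the coefficient of each power of x to zero and solving order by order (substituting the coefficients already found):
  x^0: 2 a_2 + 2 a_1 - 2 a_0 = 0  ->  2 a_2 = -2 a_1 + 2 a_0 = -4  ->  a_2 = -2
  x^1: 6 a_3 + 4 a_2 - 4 a_1 - a_0 = 0  ->  6 a_3 = -4 a_2 + 4 a_1 + a_0 = 6  ->  a_3 = 1
  x^2: 12 a_4 + 6 a_3 - 6 a_2 - a_1 = 0  ->  12 a_4 = -6 a_3 + 6 a_2 + a_1 = -18  ->  a_4 = -3/2
Truncated series: y(x) = -2 - 2 x^2 + x^3 - (3/2) x^4 + O(x^5).

a_0 = -2; a_1 = 0; a_2 = -2; a_3 = 1; a_4 = -3/2


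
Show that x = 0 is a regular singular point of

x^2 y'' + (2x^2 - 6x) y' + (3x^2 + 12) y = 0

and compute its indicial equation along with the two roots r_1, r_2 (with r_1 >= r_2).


Divide by x^2 to reach normal form y'' + P_1(x) y' + P_2(x) y = 0 with P_1(x) = 2 - 6/x and P_2(x) = 3 + 12/x^2.
x = 0 is a singular point because the y'-coefficient 2 - 6/x has a pole at x = 0 and the y-coefficient 3 + 12/x^2 has a pole at x = 0.
It is a regular singular point because x P_1(x) = p(x) = 2x - 6 and x^2 P_2(x) = q(x) = 3x^2 + 12 are polynomials, hence analytic at x = 0.
p(0) = -6,  q(0) = 12.
Indicial equation: r(r-1) + p(0) r + q(0) = 0, i.e. r^2 + (p(0) - 1) r + q(0) = 0, i.e. r^2 - 7 r + 12 = 0.
Discriminant: (-7)^2 - 4(12) = 1, so r = (7 ± 1)/2.
Solving: r_1 = 4, r_2 = 3.

indicial: r^2 - 7 r + 12 = 0; roots r_1 = 4, r_2 = 3


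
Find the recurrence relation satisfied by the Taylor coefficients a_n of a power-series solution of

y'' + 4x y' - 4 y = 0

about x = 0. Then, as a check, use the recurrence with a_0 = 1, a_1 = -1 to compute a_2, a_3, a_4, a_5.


Substitute y = sum_n a_n x^n.
y''(x) has coefficient (n+2)(n+1) a_{n+2} at x^n;
4 x y'(x) has coefficient 4 n a_n at x^n (shift);
-4 y(x) has coefficient -4 a_n at x^n.
Matching x^n: (n+2)(n+1) a_{n+2} + (4n - 4) a_n = 0.
Thus a_{n+2} = (-4n + 4) / ((n+1)(n+2)) * a_n.

Check with a_0 = 1, a_1 = -1 (apply the recurrence for n = 0, 1, 2, 3): a_0 = 1, a_1 = -1, a_2 = 2, a_3 = 0, a_4 = -2/3, a_5 = 0.

a_(n+2) = (-4n + 4) / ((n+1)(n+2)) * a_n; check: a_0 = 1, a_1 = -1, a_2 = 2, a_3 = 0, a_4 = -2/3, a_5 = 0


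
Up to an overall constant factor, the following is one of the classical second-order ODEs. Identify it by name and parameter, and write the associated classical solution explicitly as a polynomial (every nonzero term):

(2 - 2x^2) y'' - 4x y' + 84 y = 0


All three coefficients share the factor 2; dividing through by 2 gives  (1 - x^2) y'' - 2x y' + 42 y = 0.
This matches the Legendre equation (1 - x^2) y'' - 2x y' + n(n+1) y = 0 (note the -2x y' term) with n(n+1) = 42, so n = 6; the polynomial solution is P_6(x).
With y = sum_k a_k x^k, matching x^k gives (k+2)(k+1) a_{k+2} = [k(k+1) - n(n+1)] a_k = (k - 6)(k + 7) a_k. The right side vanishes at k = 6, so the series with the parity of 6 terminates at degree 6.
Standard normalization (P_n(1) = 1): leading coefficient (2n)!/(2^n (n!)^2) = 479001600/(64*518400) = 231/16, so a_6 = 231/16. Work downward with a_k = (k+1)(k+2) a_{k+2} / ((k - 6)(k + 7)):
  a_4 = (5)(6)(231/16) / ((4 - 6)(4 + 7)) = (3465/8)/(-22) = -315/16
  a_2 = (3)(4)(-315/16) / ((2 - 6)(2 + 7)) = (-945/4)/(-36) = 105/16
  a_0 = (1)(2)(105/16) / ((0 - 6)(0 + 7)) = (105/8)/(-42) = -5/16
Hence P_6(x) = 231 x^6/16 - 315 x^4/16 + 105 x^2/16 - 5/16.

P_6(x); series = 231 x^6/16 - 315 x^4/16 + 105 x^2/16 - 5/16


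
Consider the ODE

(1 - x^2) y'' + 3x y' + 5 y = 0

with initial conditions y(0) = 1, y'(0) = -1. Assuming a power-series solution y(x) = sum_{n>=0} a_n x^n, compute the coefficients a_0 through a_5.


Ansatz: y(x) = sum_{n>=0} a_n x^n, so y'(x) = sum_{n>=1} n a_n x^(n-1) and y''(x) = sum_{n>=2} n(n-1) a_n x^(n-2).
Substitute into P(x) y'' + Q(x) y' + R(x) y = 0 with P(x) = 1 - x^2, Q(x) = 3x, R(x) = 5, and match powers of x.
Initial conditions: a_0 = 1, a_1 = -1.
Setting the coefficient of each power of x to zero and solving order by order (substituting the coefficients already found):
  x^0: 2 a_2 + 5 a_0 = 0  ->  2 a_2 = -5 a_0 = -5  ->  a_2 = -5/2
  x^1: 6 a_3 + 8 a_1 = 0  ->  6 a_3 = -8 a_1 = 8  ->  a_3 = 4/3
  x^2: 12 a_4 + 9 a_2 = 0  ->  12 a_4 = -9 a_2 = 45/2  ->  a_4 = 15/8
  x^3: 20 a_5 + 8 a_3 = 0  ->  20 a_5 = -8 a_3 = -32/3  ->  a_5 = -8/15
Truncated series: y(x) = 1 - x - (5/2) x^2 + (4/3) x^3 + (15/8) x^4 - (8/15) x^5 + O(x^6).

a_0 = 1; a_1 = -1; a_2 = -5/2; a_3 = 4/3; a_4 = 15/8; a_5 = -8/15


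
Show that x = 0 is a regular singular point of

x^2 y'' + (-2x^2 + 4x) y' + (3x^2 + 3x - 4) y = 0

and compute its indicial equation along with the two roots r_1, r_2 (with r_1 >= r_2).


Divide by x^2 to reach normal form y'' + P_1(x) y' + P_2(x) y = 0 with P_1(x) = -2 + 4/x and P_2(x) = 3 + 3/x - 4/x^2.
x = 0 is a singular point because the y'-coefficient -2 + 4/x has a pole at x = 0 and the y-coefficient 3 + 3/x - 4/x^2 has a pole at x = 0.
It is a regular singular point because x P_1(x) = p(x) = 4 - 2x and x^2 P_2(x) = q(x) = 3x^2 + 3x - 4 are polynomials, hence analytic at x = 0.
p(0) = 4,  q(0) = -4.
Indicial equation: r(r-1) + p(0) r + q(0) = 0, i.e. r^2 + (p(0) - 1) r + q(0) = 0, i.e. r^2 + 3 r - 4 = 0.
Discriminant: (3)^2 - 4(-4) = 25, so r = (-3 ± 5)/2.
Solving: r_1 = 1, r_2 = -4.

indicial: r^2 + 3 r - 4 = 0; roots r_1 = 1, r_2 = -4


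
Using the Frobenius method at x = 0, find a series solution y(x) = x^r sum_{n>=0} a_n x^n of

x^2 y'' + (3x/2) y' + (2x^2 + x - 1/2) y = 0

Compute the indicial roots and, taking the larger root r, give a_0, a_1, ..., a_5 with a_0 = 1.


Write in Frobenius form y'' + (p(x)/x) y' + (q(x)/x^2) y = 0:
  p(x) = 3/2,  q(x) = 2x^2 + x - 1/2.
Indicial equation: r(r-1) + (3/2) r + (-1/2) = 0 -> roots r_1 = 1/2, r_2 = -1.
Take r = r_1 = 1/2. Let y(x) = x^r sum_{n>=0} a_n x^n with a_0 = 1.
Substitute y = x^r sum a_n x^n and match x^{r+n}. The recurrence is
  D(n) a_n + 1 a_{n-1} + 2 a_{n-2} = 0,  where D(n) = (r+n)(r+n-1) + (3/2)(r+n) + (-1/2).
  a_n = [-1 a_{n-1} - 2 a_{n-2}] / D(n).
Since the indicial polynomial factors as (r - r_1)(r - r_2), D(n) = (r_1 + n - r_1)(r_1 + n - r_2) = n(n + 3/2).
Evaluating step by step (a_0 = 1):
  n = 1: D(1) = 1(1 + 3/2) = 5/2; numerator = -1(1) = -1; a_1 = (-1)/(5/2) = -2/5
  n = 2: D(2) = 2(2 + 3/2) = 7; numerator = -1(-2/5) - 2(1) = -8/5; a_2 = (-8/5)/(7) = -8/35
  n = 3: D(3) = 3(3 + 3/2) = 27/2; numerator = -1(-8/35) - 2(-2/5) = 36/35; a_3 = (36/35)/(27/2) = 8/105
  n = 4: D(4) = 4(4 + 3/2) = 22; numerator = -1(8/105) - 2(-8/35) = 8/21; a_4 = (8/21)/(22) = 4/231
  n = 5: D(5) = 5(5 + 3/2) = 65/2; numerator = -1(4/231) - 2(8/105) = -28/165; a_5 = (-28/165)/(65/2) = -56/10725

r = 1/2; a_0 = 1; a_1 = -2/5; a_2 = -8/35; a_3 = 8/105; a_4 = 4/231; a_5 = -56/10725


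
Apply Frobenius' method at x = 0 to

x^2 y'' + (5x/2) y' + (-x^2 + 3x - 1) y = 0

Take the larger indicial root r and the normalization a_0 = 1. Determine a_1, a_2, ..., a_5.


Write in Frobenius form y'' + (p(x)/x) y' + (q(x)/x^2) y = 0:
  p(x) = 5/2,  q(x) = -x^2 + 3x - 1.
Indicial equation: r(r-1) + (5/2) r + (-1) = 0 -> roots r_1 = 1/2, r_2 = -2.
Take r = r_1 = 1/2. Let y(x) = x^r sum_{n>=0} a_n x^n with a_0 = 1.
Substitute y = x^r sum a_n x^n and match x^{r+n}. The recurrence is
  D(n) a_n + 3 a_{n-1} - 1 a_{n-2} = 0,  where D(n) = (r+n)(r+n-1) + (5/2)(r+n) + (-1).
  a_n = [-3 a_{n-1} + 1 a_{n-2}] / D(n).
Since the indicial polynomial factors as (r - r_1)(r - r_2), D(n) = (r_1 + n - r_1)(r_1 + n - r_2) = n(n + 5/2).
Evaluating step by step (a_0 = 1):
  n = 1: D(1) = 1(1 + 5/2) = 7/2; numerator = -3(1) = -3; a_1 = (-3)/(7/2) = -6/7
  n = 2: D(2) = 2(2 + 5/2) = 9; numerator = -3(-6/7) + 1(1) = 25/7; a_2 = (25/7)/(9) = 25/63
  n = 3: D(3) = 3(3 + 5/2) = 33/2; numerator = -3(25/63) + 1(-6/7) = -43/21; a_3 = (-43/21)/(33/2) = -86/693
  n = 4: D(4) = 4(4 + 5/2) = 26; numerator = -3(-86/693) + 1(25/63) = 533/693; a_4 = (533/693)/(26) = 41/1386
  n = 5: D(5) = 5(5 + 5/2) = 75/2; numerator = -3(41/1386) + 1(-86/693) = -295/1386; a_5 = (-295/1386)/(75/2) = -59/10395

r = 1/2; a_0 = 1; a_1 = -6/7; a_2 = 25/63; a_3 = -86/693; a_4 = 41/1386; a_5 = -59/10395


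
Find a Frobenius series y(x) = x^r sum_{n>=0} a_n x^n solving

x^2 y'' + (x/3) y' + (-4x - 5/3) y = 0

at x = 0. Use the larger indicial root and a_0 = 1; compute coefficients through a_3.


Write in Frobenius form y'' + (p(x)/x) y' + (q(x)/x^2) y = 0:
  p(x) = 1/3,  q(x) = -4x - 5/3.
Indicial equation: r(r-1) + (1/3) r + (-5/3) = 0 -> roots r_1 = 5/3, r_2 = -1.
Take r = r_1 = 5/3. Let y(x) = x^r sum_{n>=0} a_n x^n with a_0 = 1.
Substitute y = x^r sum a_n x^n and match x^{r+n}. The recurrence is
  D(n) a_n - 4 a_{n-1} = 0,  where D(n) = (r+n)(r+n-1) + (1/3)(r+n) + (-5/3).
  a_n = 4 / D(n) * a_{n-1}.
Since the indicial polynomial factors as (r - r_1)(r - r_2), D(n) = (r_1 + n - r_1)(r_1 + n - r_2) = n(n + 8/3).
Evaluating step by step (a_0 = 1):
  n = 1: D(1) = 1(1 + 8/3) = 11/3; numerator = 4(1) = 4; a_1 = (4)/(11/3) = 12/11
  n = 2: D(2) = 2(2 + 8/3) = 28/3; numerator = 4(12/11) = 48/11; a_2 = (48/11)/(28/3) = 36/77
  n = 3: D(3) = 3(3 + 8/3) = 17; numerator = 4(36/77) = 144/77; a_3 = (144/77)/(17) = 144/1309

r = 5/3; a_0 = 1; a_1 = 12/11; a_2 = 36/77; a_3 = 144/1309


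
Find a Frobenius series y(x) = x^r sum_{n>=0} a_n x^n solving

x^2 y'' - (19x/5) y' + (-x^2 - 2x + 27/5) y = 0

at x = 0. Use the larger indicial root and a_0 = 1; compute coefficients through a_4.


Write in Frobenius form y'' + (p(x)/x) y' + (q(x)/x^2) y = 0:
  p(x) = -19/5,  q(x) = -x^2 - 2x + 27/5.
Indicial equation: r(r-1) + (-19/5) r + (27/5) = 0 -> roots r_1 = 3, r_2 = 9/5.
Take r = r_1 = 3. Let y(x) = x^r sum_{n>=0} a_n x^n with a_0 = 1.
Substitute y = x^r sum a_n x^n and match x^{r+n}. The recurrence is
  D(n) a_n - 2 a_{n-1} - 1 a_{n-2} = 0,  where D(n) = (r+n)(r+n-1) + (-19/5)(r+n) + (27/5).
  a_n = [2 a_{n-1} + 1 a_{n-2}] / D(n).
Since the indicial polynomial factors as (r - r_1)(r - r_2), D(n) = (r_1 + n - r_1)(r_1 + n - r_2) = n(n + 6/5).
Evaluating step by step (a_0 = 1):
  n = 1: D(1) = 1(1 + 6/5) = 11/5; numerator = 2(1) = 2; a_1 = (2)/(11/5) = 10/11
  n = 2: D(2) = 2(2 + 6/5) = 32/5; numerator = 2(10/11) + 1(1) = 31/11; a_2 = (31/11)/(32/5) = 155/352
  n = 3: D(3) = 3(3 + 6/5) = 63/5; numerator = 2(155/352) + 1(10/11) = 315/176; a_3 = (315/176)/(63/5) = 25/176
  n = 4: D(4) = 4(4 + 6/5) = 104/5; numerator = 2(25/176) + 1(155/352) = 255/352; a_4 = (255/352)/(104/5) = 1275/36608

r = 3; a_0 = 1; a_1 = 10/11; a_2 = 155/352; a_3 = 25/176; a_4 = 1275/36608


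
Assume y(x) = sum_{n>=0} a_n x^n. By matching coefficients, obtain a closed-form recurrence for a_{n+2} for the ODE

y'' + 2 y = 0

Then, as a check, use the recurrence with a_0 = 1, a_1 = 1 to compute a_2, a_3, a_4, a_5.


Substitute y = sum_n a_n x^n into y'' + (const) y = 0.
y''(x) = sum_{n>=0} (n+2)(n+1) a_{n+2} x^n.
The ODE becomes sum_n [(n+2)(n+1) a_{n+2} + 2 a_n] x^n = 0.
Setting each coefficient to zero gives the recurrence:
  (n+2)(n+1) a_{n+2} + 2 a_n = 0,
  a_{n+2} = -2 / ((n+1)(n+2)) a_n.

Check with a_0 = 1, a_1 = 1 (apply the recurrence for n = 0, 1, 2, 3): a_0 = 1, a_1 = 1, a_2 = -1, a_3 = -1/3, a_4 = 1/6, a_5 = 1/30.

a_{n+2} = -2/((n+1)(n+2)) * a_n; check: a_0 = 1, a_1 = 1, a_2 = -1, a_3 = -1/3, a_4 = 1/6, a_5 = 1/30


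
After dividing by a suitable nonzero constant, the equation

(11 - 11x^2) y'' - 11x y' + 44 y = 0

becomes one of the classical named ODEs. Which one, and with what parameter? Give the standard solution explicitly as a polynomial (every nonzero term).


All three coefficients share the factor 11; dividing through by 11 gives  (1 - x^2) y'' - x y' + 4 y = 0.
This matches the Chebyshev equation (1 - x^2) y'' - x y' + n^2 y = 0 (note the -x y' term, not -2x y') with n^2 = 4, so n = 2; the polynomial solution is T_2(x).
With y = sum_k a_k x^k, matching x^k gives (k+2)(k+1) a_{k+2} = (k^2 - n^2) a_k = (k - 2)(k + 2) a_k. The right side vanishes at k = 2, so the series with the parity of 2 terminates at degree 2.
Standard normalization: leading coefficient of T_n is 2^(n-1), so a_2 = 2^1 = 2. Work downward with a_k = (k+1)(k+2) a_{k+2} / ((k - 2)(k + 2)):
  a_0 = (1)(2)(2) / ((0 - 2)(0 + 2)) = 4/(-4) = -1
Hence T_2(x) = 2 x^2 - 1.

T_2(x); series = 2 x^2 - 1


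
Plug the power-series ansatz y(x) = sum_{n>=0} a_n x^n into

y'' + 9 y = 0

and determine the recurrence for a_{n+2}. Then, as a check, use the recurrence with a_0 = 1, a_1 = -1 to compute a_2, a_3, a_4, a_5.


Substitute y = sum_n a_n x^n into y'' + (const) y = 0.
y''(x) = sum_{n>=0} (n+2)(n+1) a_{n+2} x^n.
The ODE becomes sum_n [(n+2)(n+1) a_{n+2} + 9 a_n] x^n = 0.
Setting each coefficient to zero gives the recurrence:
  (n+2)(n+1) a_{n+2} + 9 a_n = 0,
  a_{n+2} = -9 / ((n+1)(n+2)) a_n.

Check with a_0 = 1, a_1 = -1 (apply the recurrence for n = 0, 1, 2, 3): a_0 = 1, a_1 = -1, a_2 = -9/2, a_3 = 3/2, a_4 = 27/8, a_5 = -27/40.

a_{n+2} = -9/((n+1)(n+2)) * a_n; check: a_0 = 1, a_1 = -1, a_2 = -9/2, a_3 = 3/2, a_4 = 27/8, a_5 = -27/40


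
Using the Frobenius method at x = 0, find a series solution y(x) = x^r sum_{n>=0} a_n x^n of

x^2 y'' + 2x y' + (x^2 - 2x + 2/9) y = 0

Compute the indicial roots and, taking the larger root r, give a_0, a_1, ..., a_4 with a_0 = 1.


Write in Frobenius form y'' + (p(x)/x) y' + (q(x)/x^2) y = 0:
  p(x) = 2,  q(x) = x^2 - 2x + 2/9.
Indicial equation: r(r-1) + (2) r + (2/9) = 0 -> roots r_1 = -1/3, r_2 = -2/3.
Take r = r_1 = -1/3. Let y(x) = x^r sum_{n>=0} a_n x^n with a_0 = 1.
Substitute y = x^r sum a_n x^n and match x^{r+n}. The recurrence is
  D(n) a_n - 2 a_{n-1} + 1 a_{n-2} = 0,  where D(n) = (r+n)(r+n-1) + (2)(r+n) + (2/9).
  a_n = [2 a_{n-1} - 1 a_{n-2}] / D(n).
Since the indicial polynomial factors as (r - r_1)(r - r_2), D(n) = (r_1 + n - r_1)(r_1 + n - r_2) = n(n + 1/3).
Evaluating step by step (a_0 = 1):
  n = 1: D(1) = 1(1 + 1/3) = 4/3; numerator = 2(1) = 2; a_1 = (2)/(4/3) = 3/2
  n = 2: D(2) = 2(2 + 1/3) = 14/3; numerator = 2(3/2) - 1(1) = 2; a_2 = (2)/(14/3) = 3/7
  n = 3: D(3) = 3(3 + 1/3) = 10; numerator = 2(3/7) - 1(3/2) = -9/14; a_3 = (-9/14)/(10) = -9/140
  n = 4: D(4) = 4(4 + 1/3) = 52/3; numerator = 2(-9/140) - 1(3/7) = -39/70; a_4 = (-39/70)/(52/3) = -9/280

r = -1/3; a_0 = 1; a_1 = 3/2; a_2 = 3/7; a_3 = -9/140; a_4 = -9/280


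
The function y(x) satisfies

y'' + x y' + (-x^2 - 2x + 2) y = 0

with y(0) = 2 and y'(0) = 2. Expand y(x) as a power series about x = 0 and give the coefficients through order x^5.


Ansatz: y(x) = sum_{n>=0} a_n x^n, so y'(x) = sum_{n>=1} n a_n x^(n-1) and y''(x) = sum_{n>=2} n(n-1) a_n x^(n-2).
Substitute into P(x) y'' + Q(x) y' + R(x) y = 0 with P(x) = 1, Q(x) = x, R(x) = -x^2 - 2x + 2, and match powers of x.
Initial conditions: a_0 = 2, a_1 = 2.
Setting the coefficient of each power of x to zero and solving order by order (substituting the coefficients already found):
  x^0: 2 a_2 + 2 a_0 = 0  ->  2 a_2 = -2 a_0 = -4  ->  a_2 = -2
  x^1: 6 a_3 + 3 a_1 - 2 a_0 = 0  ->  6 a_3 = -3 a_1 + 2 a_0 = -2  ->  a_3 = -1/3
  x^2: 12 a_4 + 4 a_2 - 2 a_1 - a_0 = 0  ->  12 a_4 = -4 a_2 + 2 a_1 + a_0 = 14  ->  a_4 = 7/6
  x^3: 20 a_5 + 5 a_3 - 2 a_2 - a_1 = 0  ->  20 a_5 = -5 a_3 + 2 a_2 + a_1 = -1/3  ->  a_5 = -1/60
Truncated series: y(x) = 2 + 2 x - 2 x^2 - (1/3) x^3 + (7/6) x^4 - (1/60) x^5 + O(x^6).

a_0 = 2; a_1 = 2; a_2 = -2; a_3 = -1/3; a_4 = 7/6; a_5 = -1/60


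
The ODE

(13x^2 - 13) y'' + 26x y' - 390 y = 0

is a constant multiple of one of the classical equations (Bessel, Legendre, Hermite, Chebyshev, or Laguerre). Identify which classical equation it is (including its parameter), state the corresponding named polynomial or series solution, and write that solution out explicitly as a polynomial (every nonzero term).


All three coefficients share the factor -13; dividing through by -13 gives  (1 - x^2) y'' - 2x y' + 30 y = 0.
This matches the Legendre equation (1 - x^2) y'' - 2x y' + n(n+1) y = 0 (note the -2x y' term) with n(n+1) = 30, so n = 5; the polynomial solution is P_5(x).
With y = sum_k a_k x^k, matching x^k gives (k+2)(k+1) a_{k+2} = [k(k+1) - n(n+1)] a_k = (k - 5)(k + 6) a_k. The right side vanishes at k = 5, so the series with the parity of 5 terminates at degree 5.
Standard normalization (P_n(1) = 1): leading coefficient (2n)!/(2^n (n!)^2) = 3628800/(32*14400) = 63/8, so a_5 = 63/8. Work downward with a_k = (k+1)(k+2) a_{k+2} / ((k - 5)(k + 6)):
  a_3 = (4)(5)(63/8) / ((3 - 5)(3 + 6)) = (315/2)/(-18) = -35/4
  a_1 = (2)(3)(-35/4) / ((1 - 5)(1 + 6)) = (-105/2)/(-28) = 15/8
Hence P_5(x) = 63 x^5/8 - 35 x^3/4 + 15 x/8.

P_5(x); series = 63 x^5/8 - 35 x^3/4 + 15 x/8


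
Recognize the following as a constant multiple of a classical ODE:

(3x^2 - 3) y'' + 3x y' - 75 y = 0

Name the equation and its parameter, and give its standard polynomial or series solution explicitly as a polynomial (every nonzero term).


All three coefficients share the factor -3; dividing through by -3 gives  (1 - x^2) y'' - x y' + 25 y = 0.
This matches the Chebyshev equation (1 - x^2) y'' - x y' + n^2 y = 0 (note the -x y' term, not -2x y') with n^2 = 25, so n = 5; the polynomial solution is T_5(x).
With y = sum_k a_k x^k, matching x^k gives (k+2)(k+1) a_{k+2} = (k^2 - n^2) a_k = (k - 5)(k + 5) a_k. The right side vanishes at k = 5, so the series with the parity of 5 terminates at degree 5.
Standard normalization: leading coefficient of T_n is 2^(n-1), so a_5 = 2^4 = 16. Work downward with a_k = (k+1)(k+2) a_{k+2} / ((k - 5)(k + 5)):
  a_3 = (4)(5)(16) / ((3 - 5)(3 + 5)) = 320/(-16) = -20
  a_1 = (2)(3)(-20) / ((1 - 5)(1 + 5)) = -120/(-24) = 5
Hence T_5(x) = 16 x^5 - 20 x^3 + 5 x.

T_5(x); series = 16 x^5 - 20 x^3 + 5 x


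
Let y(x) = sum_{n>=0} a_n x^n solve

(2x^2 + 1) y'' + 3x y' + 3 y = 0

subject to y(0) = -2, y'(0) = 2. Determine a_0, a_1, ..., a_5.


Ansatz: y(x) = sum_{n>=0} a_n x^n, so y'(x) = sum_{n>=1} n a_n x^(n-1) and y''(x) = sum_{n>=2} n(n-1) a_n x^(n-2).
Substitute into P(x) y'' + Q(x) y' + R(x) y = 0 with P(x) = 2x^2 + 1, Q(x) = 3x, R(x) = 3, and match powers of x.
Initial conditions: a_0 = -2, a_1 = 2.
Setting the coefficient of each power of x to zero and solving order by order (substituting the coefficients already found):
  x^0: 2 a_2 + 3 a_0 = 0  ->  2 a_2 = -3 a_0 = 6  ->  a_2 = 3
  x^1: 6 a_3 + 6 a_1 = 0  ->  6 a_3 = -6 a_1 = -12  ->  a_3 = -2
  x^2: 12 a_4 + 13 a_2 = 0  ->  12 a_4 = -13 a_2 = -39  ->  a_4 = -13/4
  x^3: 20 a_5 + 24 a_3 = 0  ->  20 a_5 = -24 a_3 = 48  ->  a_5 = 12/5
Truncated series: y(x) = -2 + 2 x + 3 x^2 - 2 x^3 - (13/4) x^4 + (12/5) x^5 + O(x^6).

a_0 = -2; a_1 = 2; a_2 = 3; a_3 = -2; a_4 = -13/4; a_5 = 12/5


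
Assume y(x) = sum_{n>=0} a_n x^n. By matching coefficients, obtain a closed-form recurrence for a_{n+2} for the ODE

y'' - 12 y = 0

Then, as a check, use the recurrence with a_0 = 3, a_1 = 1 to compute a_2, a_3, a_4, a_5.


Substitute y = sum_n a_n x^n into y'' + (const) y = 0.
y''(x) = sum_{n>=0} (n+2)(n+1) a_{n+2} x^n.
The ODE becomes sum_n [(n+2)(n+1) a_{n+2} - 12 a_n] x^n = 0.
Setting each coefficient to zero gives the recurrence:
  (n+2)(n+1) a_{n+2} - 12 a_n = 0,
  a_{n+2} = 12 / ((n+1)(n+2)) a_n.

Check with a_0 = 3, a_1 = 1 (apply the recurrence for n = 0, 1, 2, 3): a_0 = 3, a_1 = 1, a_2 = 18, a_3 = 2, a_4 = 18, a_5 = 6/5.

a_{n+2} = 12/((n+1)(n+2)) * a_n; check: a_0 = 3, a_1 = 1, a_2 = 18, a_3 = 2, a_4 = 18, a_5 = 6/5


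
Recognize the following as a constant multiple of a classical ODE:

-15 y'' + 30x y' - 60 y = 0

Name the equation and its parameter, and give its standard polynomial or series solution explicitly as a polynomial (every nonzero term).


All three coefficients share the factor -15; dividing through by -15 gives  y'' - 2x y' + 4 y = 0.
This matches the Hermite equation y'' - 2x y' + 2n y = 0 with 2n = 4, so n = 2; the polynomial solution is H_2(x).
With y = sum_k a_k x^k, matching x^k gives (k+2)(k+1) a_{k+2} = 2(k - n) a_k = 2(k - 2) a_k. The right side vanishes at k = 2, so the series with the parity of 2 terminates at degree 2.
Standard normalization: leading coefficient of H_n is 2^n, so a_2 = 2^2 = 4. Work downward with a_k = (k+1)(k+2) a_{k+2} / (2(k - n)):
  a_0 = (1)(2)(4) / (2(0 - 2)) = 8/(-4) = -2
Hence H_2(x) = 4 x^2 - 2.

H_2(x); series = 4 x^2 - 2


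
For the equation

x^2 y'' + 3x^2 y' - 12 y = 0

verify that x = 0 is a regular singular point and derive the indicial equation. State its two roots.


Divide by x^2 to reach normal form y'' + P_1(x) y' + P_2(x) y = 0 with P_1(x) = 3 and P_2(x) = -12/x^2.
x = 0 is a singular point because the y-coefficient -12/x^2 has a pole at x = 0.
It is a regular singular point because x P_1(x) = p(x) = 3x and x^2 P_2(x) = q(x) = -12 are polynomials, hence analytic at x = 0.
p(0) = 0,  q(0) = -12.
Indicial equation: r(r-1) + p(0) r + q(0) = 0, i.e. r^2 + (p(0) - 1) r + q(0) = 0, i.e. r^2 - 1 r - 12 = 0.
Discriminant: (-1)^2 - 4(-12) = 49, so r = (1 ± 7)/2.
Solving: r_1 = 4, r_2 = -3.

indicial: r^2 - 1 r - 12 = 0; roots r_1 = 4, r_2 = -3


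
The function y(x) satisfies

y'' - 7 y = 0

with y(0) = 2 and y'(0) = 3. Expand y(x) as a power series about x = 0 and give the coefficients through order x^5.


Ansatz: y(x) = sum_{n>=0} a_n x^n, so y'(x) = sum_{n>=1} n a_n x^(n-1) and y''(x) = sum_{n>=2} n(n-1) a_n x^(n-2).
Substitute into P(x) y'' + Q(x) y' + R(x) y = 0 with P(x) = 1, Q(x) = 0, R(x) = -7, and match powers of x.
Initial conditions: a_0 = 2, a_1 = 3.
Setting the coefficient of each power of x to zero and solving order by order (substituting the coefficients already found):
  x^0: 2 a_2 - 7 a_0 = 0  ->  2 a_2 = 7 a_0 = 14  ->  a_2 = 7
  x^1: 6 a_3 - 7 a_1 = 0  ->  6 a_3 = 7 a_1 = 21  ->  a_3 = 7/2
  x^2: 12 a_4 - 7 a_2 = 0  ->  12 a_4 = 7 a_2 = 49  ->  a_4 = 49/12
  x^3: 20 a_5 - 7 a_3 = 0  ->  20 a_5 = 7 a_3 = 49/2  ->  a_5 = 49/40
Truncated series: y(x) = 2 + 3 x + 7 x^2 + (7/2) x^3 + (49/12) x^4 + (49/40) x^5 + O(x^6).

a_0 = 2; a_1 = 3; a_2 = 7; a_3 = 7/2; a_4 = 49/12; a_5 = 49/40


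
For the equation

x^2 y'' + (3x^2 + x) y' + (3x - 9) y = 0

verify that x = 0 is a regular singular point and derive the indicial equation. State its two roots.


Divide by x^2 to reach normal form y'' + P_1(x) y' + P_2(x) y = 0 with P_1(x) = 3 + 1/x and P_2(x) = 3/x - 9/x^2.
x = 0 is a singular point because the y'-coefficient 3 + 1/x has a pole at x = 0 and the y-coefficient 3/x - 9/x^2 has a pole at x = 0.
It is a regular singular point because x P_1(x) = p(x) = 3x + 1 and x^2 P_2(x) = q(x) = 3x - 9 are polynomials, hence analytic at x = 0.
p(0) = 1,  q(0) = -9.
Indicial equation: r(r-1) + p(0) r + q(0) = 0, i.e. r^2 + (p(0) - 1) r + q(0) = 0, i.e. r^2 - 9 = 0.
Discriminant: (0)^2 - 4(-9) = 36, so r = (0 ± 6)/2.
Solving: r_1 = 3, r_2 = -3.

indicial: r^2 - 9 = 0; roots r_1 = 3, r_2 = -3


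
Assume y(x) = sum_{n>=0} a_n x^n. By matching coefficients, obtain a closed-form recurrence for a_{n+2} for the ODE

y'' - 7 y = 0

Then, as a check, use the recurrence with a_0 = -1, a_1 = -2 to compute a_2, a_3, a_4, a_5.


Substitute y = sum_n a_n x^n into y'' + (const) y = 0.
y''(x) = sum_{n>=0} (n+2)(n+1) a_{n+2} x^n.
The ODE becomes sum_n [(n+2)(n+1) a_{n+2} - 7 a_n] x^n = 0.
Setting each coefficient to zero gives the recurrence:
  (n+2)(n+1) a_{n+2} - 7 a_n = 0,
  a_{n+2} = 7 / ((n+1)(n+2)) a_n.

Check with a_0 = -1, a_1 = -2 (apply the recurrence for n = 0, 1, 2, 3): a_0 = -1, a_1 = -2, a_2 = -7/2, a_3 = -7/3, a_4 = -49/24, a_5 = -49/60.

a_{n+2} = 7/((n+1)(n+2)) * a_n; check: a_0 = -1, a_1 = -2, a_2 = -7/2, a_3 = -7/3, a_4 = -49/24, a_5 = -49/60


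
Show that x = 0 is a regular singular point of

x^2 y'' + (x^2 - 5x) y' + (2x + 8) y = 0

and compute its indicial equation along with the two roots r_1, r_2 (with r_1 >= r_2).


Divide by x^2 to reach normal form y'' + P_1(x) y' + P_2(x) y = 0 with P_1(x) = 1 - 5/x and P_2(x) = 2/x + 8/x^2.
x = 0 is a singular point because the y'-coefficient 1 - 5/x has a pole at x = 0 and the y-coefficient 2/x + 8/x^2 has a pole at x = 0.
It is a regular singular point because x P_1(x) = p(x) = x - 5 and x^2 P_2(x) = q(x) = 2x + 8 are polynomials, hence analytic at x = 0.
p(0) = -5,  q(0) = 8.
Indicial equation: r(r-1) + p(0) r + q(0) = 0, i.e. r^2 + (p(0) - 1) r + q(0) = 0, i.e. r^2 - 6 r + 8 = 0.
Discriminant: (-6)^2 - 4(8) = 4, so r = (6 ± 2)/2.
Solving: r_1 = 4, r_2 = 2.

indicial: r^2 - 6 r + 8 = 0; roots r_1 = 4, r_2 = 2


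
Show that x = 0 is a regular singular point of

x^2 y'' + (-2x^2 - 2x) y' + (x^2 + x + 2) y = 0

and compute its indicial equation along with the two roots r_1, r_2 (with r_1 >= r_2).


Divide by x^2 to reach normal form y'' + P_1(x) y' + P_2(x) y = 0 with P_1(x) = -2 - 2/x and P_2(x) = 1 + 1/x + 2/x^2.
x = 0 is a singular point because the y'-coefficient -2 - 2/x has a pole at x = 0 and the y-coefficient 1 + 1/x + 2/x^2 has a pole at x = 0.
It is a regular singular point because x P_1(x) = p(x) = -2x - 2 and x^2 P_2(x) = q(x) = x^2 + x + 2 are polynomials, hence analytic at x = 0.
p(0) = -2,  q(0) = 2.
Indicial equation: r(r-1) + p(0) r + q(0) = 0, i.e. r^2 + (p(0) - 1) r + q(0) = 0, i.e. r^2 - 3 r + 2 = 0.
Discriminant: (-3)^2 - 4(2) = 1, so r = (3 ± 1)/2.
Solving: r_1 = 2, r_2 = 1.

indicial: r^2 - 3 r + 2 = 0; roots r_1 = 2, r_2 = 1


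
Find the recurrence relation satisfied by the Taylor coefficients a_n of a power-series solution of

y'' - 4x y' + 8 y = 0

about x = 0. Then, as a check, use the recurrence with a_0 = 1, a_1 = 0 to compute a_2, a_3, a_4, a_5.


Substitute y = sum_n a_n x^n.
y''(x) has coefficient (n+2)(n+1) a_{n+2} at x^n;
-4 x y'(x) has coefficient -4 n a_n at x^n (shift);
8 y(x) has coefficient 8 a_n at x^n.
Matching x^n: (n+2)(n+1) a_{n+2} + (-4n + 8) a_n = 0.
Thus a_{n+2} = (4n - 8) / ((n+1)(n+2)) * a_n.

Check with a_0 = 1, a_1 = 0 (apply the recurrence for n = 0, 1, 2, 3): a_0 = 1, a_1 = 0, a_2 = -4, a_3 = 0, a_4 = 0, a_5 = 0.

a_(n+2) = (4n - 8) / ((n+1)(n+2)) * a_n; check: a_0 = 1, a_1 = 0, a_2 = -4, a_3 = 0, a_4 = 0, a_5 = 0


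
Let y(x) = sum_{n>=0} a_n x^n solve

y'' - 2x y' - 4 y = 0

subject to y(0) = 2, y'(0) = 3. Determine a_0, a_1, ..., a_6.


Ansatz: y(x) = sum_{n>=0} a_n x^n, so y'(x) = sum_{n>=1} n a_n x^(n-1) and y''(x) = sum_{n>=2} n(n-1) a_n x^(n-2).
Substitute into P(x) y'' + Q(x) y' + R(x) y = 0 with P(x) = 1, Q(x) = -2x, R(x) = -4, and match powers of x.
Initial conditions: a_0 = 2, a_1 = 3.
Setting the coefficient of each power of x to zero and solving order by order (substituting the coefficients already found):
  x^0: 2 a_2 - 4 a_0 = 0  ->  2 a_2 = 4 a_0 = 8  ->  a_2 = 4
  x^1: 6 a_3 - 6 a_1 = 0  ->  6 a_3 = 6 a_1 = 18  ->  a_3 = 3
  x^2: 12 a_4 - 8 a_2 = 0  ->  12 a_4 = 8 a_2 = 32  ->  a_4 = 8/3
  x^3: 20 a_5 - 10 a_3 = 0  ->  20 a_5 = 10 a_3 = 30  ->  a_5 = 3/2
  x^4: 30 a_6 - 12 a_4 = 0  ->  30 a_6 = 12 a_4 = 32  ->  a_6 = 16/15
Truncated series: y(x) = 2 + 3 x + 4 x^2 + 3 x^3 + (8/3) x^4 + (3/2) x^5 + (16/15) x^6 + O(x^7).

a_0 = 2; a_1 = 3; a_2 = 4; a_3 = 3; a_4 = 8/3; a_5 = 3/2; a_6 = 16/15
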